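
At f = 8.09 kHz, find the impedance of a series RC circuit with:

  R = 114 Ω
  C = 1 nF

Step 1 — Angular frequency: ω = 2π·f = 2π·8090 = 5.083e+04 rad/s.
Step 2 — Component impedances:
  R: Z = R = 114 Ω
  C: Z = 1/(jωC) = -j/(ω·C) = 0 - j1.967e+04 Ω
Step 3 — Series combination: Z_total = R + C = 114 - j1.967e+04 Ω = 1.967e+04∠-89.7° Ω.

Z = 114 - j1.967e+04 Ω = 1.967e+04∠-89.7° Ω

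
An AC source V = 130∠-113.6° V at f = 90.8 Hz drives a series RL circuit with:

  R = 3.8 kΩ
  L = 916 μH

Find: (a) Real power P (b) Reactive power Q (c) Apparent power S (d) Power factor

Step 1 — Angular frequency: ω = 2π·f = 2π·90.8 = 570.5 rad/s.
Step 2 — Component impedances:
  R: Z = R = 3800 Ω
  L: Z = jωL = j·570.5·0.000916 = 0 + j0.5226 Ω
Step 3 — Series combination: Z_total = R + L = 3800 + j0.5226 Ω = 3800∠0.0° Ω.
Step 4 — Source phasor: V = 130∠-113.6° V = -52.05 - j119.1 V.
Step 5 — Current: I = V / Z = -0.0137 - j0.03135 A = 0.03421∠-113.6° A.
Step 6 — Complex power: S = V·I* = 4.447 + j0.0006116 VA.
Step 7 — Real power: P = Re(S) = 4.447 W.
Step 8 — Reactive power: Q = Im(S) = 0.0006116 VAR.
Step 9 — Apparent power: |S| = 4.447 VA.
Step 10 — Power factor: PF = P/|S| = 1 (lagging).

(a) P = 4.447 W  (b) Q = 0.0006116 VAR  (c) S = 4.447 VA  (d) PF = 1 (lagging)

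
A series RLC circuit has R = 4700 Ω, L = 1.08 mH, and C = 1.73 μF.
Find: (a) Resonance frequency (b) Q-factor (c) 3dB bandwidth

Step 1 — Resonance condition Im(Z)=0 gives ω₀ = 1/√(LC).
Step 2 — ω₀ = 1/√(0.00108·1.73e-06) = 2.313e+04 rad/s.
Step 3 — f₀ = ω₀/(2π) = 3682 Hz.
Step 4 — Series Q: Q = ω₀L/R = 2.313e+04·0.00108/4700 = 0.005316.
Step 5 — 3dB bandwidth: Δω = ω₀/Q = 4.352e+06 rad/s; BW = Δω/(2π) = 6.926e+05 Hz.

(a) f₀ = 3682 Hz  (b) Q = 0.005316  (c) BW = 6.926e+05 Hz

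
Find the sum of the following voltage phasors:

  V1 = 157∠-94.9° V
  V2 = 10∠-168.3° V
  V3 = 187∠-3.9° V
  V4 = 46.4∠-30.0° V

Step 1 — Convert each phasor to rectangular form:
  V1 = 157·(cos(-94.9°) + j·sin(-94.9°)) = -13.41 - j156.4 V
  V2 = 10·(cos(-168.3°) + j·sin(-168.3°)) = -9.792 - j2.028 V
  V3 = 187·(cos(-3.9°) + j·sin(-3.9°)) = 186.6 - j12.72 V
  V4 = 46.4·(cos(-30.0°) + j·sin(-30.0°)) = 40.18 - j23.2 V
Step 2 — Sum components: V_total = 203.5 - j194.4 V.
Step 3 — Convert to polar: |V_total| = 281.4 V, ∠V_total = -43.7°.

V_total = 281.4∠-43.7° V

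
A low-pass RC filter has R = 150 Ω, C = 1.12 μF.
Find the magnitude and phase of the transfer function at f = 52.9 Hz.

Step 1 — Angular frequency: ω = 2π·52.9 = 332.4 rad/s.
Step 2 — Transfer function: H(jω) = 1/(1 + jωRC).
Step 3 — Denominator: 1 + jωRC = 1 + j·332.4·150·1.12e-06 = 1 + j0.05584.
Step 4 — H = 0.9969 - j0.05567.
Step 5 — Magnitude: |H| = 0.9984 (-0.0 dB); phase: φ = -3.2°.

|H| = 0.9984 (-0.0 dB), φ = -3.2°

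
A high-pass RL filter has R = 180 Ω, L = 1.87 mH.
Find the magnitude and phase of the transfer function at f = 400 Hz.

Step 1 — Angular frequency: ω = 2π·400 = 2513 rad/s.
Step 2 — Transfer function: H(jω) = jωL/(R + jωL).
Step 3 — Numerator jωL = j·4.7; denominator R + jωL = 180 + j4.7.
Step 4 — H = 0.0006813 + j0.02609.
Step 5 — Magnitude: |H| = 0.0261 (-31.7 dB); phase: φ = 88.5°.

|H| = 0.0261 (-31.7 dB), φ = 88.5°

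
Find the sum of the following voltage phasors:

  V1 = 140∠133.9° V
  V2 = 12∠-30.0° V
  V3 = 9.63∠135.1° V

Step 1 — Convert each phasor to rectangular form:
  V1 = 140·(cos(133.9°) + j·sin(133.9°)) = -97.08 + j100.9 V
  V2 = 12·(cos(-30.0°) + j·sin(-30.0°)) = 10.39 - j6 V
  V3 = 9.63·(cos(135.1°) + j·sin(135.1°)) = -6.821 + j6.798 V
Step 2 — Sum components: V_total = -93.51 + j101.7 V.
Step 3 — Convert to polar: |V_total| = 138.1 V, ∠V_total = 132.6°.

V_total = 138.1∠132.6° V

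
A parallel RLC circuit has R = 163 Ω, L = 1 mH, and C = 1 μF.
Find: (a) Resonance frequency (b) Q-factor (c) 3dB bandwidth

Step 1 — Resonance: ω₀ = 1/√(LC) = 1/√(0.001·1e-06) = 3.162e+04 rad/s.
Step 2 — f₀ = ω₀/(2π) = 5033 Hz.
Step 3 — Parallel Q: Q = R/(ω₀L) = 163/(3.162e+04·0.001) = 5.155.
Step 4 — Bandwidth: Δω = ω₀/Q = 6135 rad/s; BW = Δω/(2π) = 976.4 Hz.

(a) f₀ = 5033 Hz  (b) Q = 5.155  (c) BW = 976.4 Hz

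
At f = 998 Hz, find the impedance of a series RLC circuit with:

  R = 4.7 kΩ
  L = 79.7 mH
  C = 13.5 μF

Step 1 — Angular frequency: ω = 2π·f = 2π·998 = 6271 rad/s.
Step 2 — Component impedances:
  R: Z = R = 4700 Ω
  L: Z = jωL = j·6271·0.0797 = 0 + j499.8 Ω
  C: Z = 1/(jωC) = -j/(ω·C) = 0 - j11.81 Ω
Step 3 — Series combination: Z_total = R + L + C = 4700 + j488 Ω = 4725∠5.9° Ω.

Z = 4700 + j488 Ω = 4725∠5.9° Ω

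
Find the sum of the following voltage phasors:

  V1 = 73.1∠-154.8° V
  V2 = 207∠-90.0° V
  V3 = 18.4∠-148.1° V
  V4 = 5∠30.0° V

Step 1 — Convert each phasor to rectangular form:
  V1 = 73.1·(cos(-154.8°) + j·sin(-154.8°)) = -66.14 - j31.12 V
  V2 = 207·(cos(-90.0°) + j·sin(-90.0°)) = 0 - j207 V
  V3 = 18.4·(cos(-148.1°) + j·sin(-148.1°)) = -15.62 - j9.723 V
  V4 = 5·(cos(30.0°) + j·sin(30.0°)) = 4.33 + j2.5 V
Step 2 — Sum components: V_total = -77.43 - j245.3 V.
Step 3 — Convert to polar: |V_total| = 257.3 V, ∠V_total = -107.5°.

V_total = 257.3∠-107.5° V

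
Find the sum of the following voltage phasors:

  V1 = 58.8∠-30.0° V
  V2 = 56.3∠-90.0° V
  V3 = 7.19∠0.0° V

Step 1 — Convert each phasor to rectangular form:
  V1 = 58.8·(cos(-30.0°) + j·sin(-30.0°)) = 50.92 - j29.4 V
  V2 = 56.3·(cos(-90.0°) + j·sin(-90.0°)) = 0 - j56.3 V
  V3 = 7.19·(cos(0.0°) + j·sin(0.0°)) = 7.19 V
Step 2 — Sum components: V_total = 58.11 - j85.7 V.
Step 3 — Convert to polar: |V_total| = 103.5 V, ∠V_total = -55.9°.

V_total = 103.5∠-55.9° V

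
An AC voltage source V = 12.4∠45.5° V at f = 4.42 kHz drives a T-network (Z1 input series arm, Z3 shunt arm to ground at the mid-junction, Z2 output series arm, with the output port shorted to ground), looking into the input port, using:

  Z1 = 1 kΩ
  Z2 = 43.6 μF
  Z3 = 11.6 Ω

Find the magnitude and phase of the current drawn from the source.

Step 1 — Angular frequency: ω = 2π·f = 2π·4420 = 2.777e+04 rad/s.
Step 2 — Component impedances:
  Z1: Z = R = 1000 Ω
  Z2: Z = 1/(jωC) = -j/(ω·C) = 0 - j0.8259 Ω
  Z3: Z = R = 11.6 Ω
Step 3 — With the output port shorted to ground, the output series arm Z2 runs from the junction to ground; the shunt arm Z3 also runs from the junction to ground. They appear in parallel: Z3 || Z2 = 0.0585 - j0.8217 Ω.
Step 4 — Series with input arm Z1: Z_in = Z1 + (Z3 || Z2) = 1000 - j0.8217 Ω = 1000∠-0.0° Ω.
Step 5 — Source phasor: V = 12.4∠45.5° V = 8.691 + j8.844 V.
Step 6 — Ohm's law: I = V / Z_total = (8.691 + j8.844) / (1000 - j0.8217) = 0.008683 + j0.008851 A.
Step 7 — Convert to polar: |I| = 0.0124 A, ∠I = 45.5°.

I = 0.0124∠45.5° A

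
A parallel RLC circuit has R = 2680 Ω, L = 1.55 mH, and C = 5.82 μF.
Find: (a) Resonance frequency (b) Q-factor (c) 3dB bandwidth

Step 1 — Resonance: ω₀ = 1/√(LC) = 1/√(0.00155·5.82e-06) = 1.053e+04 rad/s.
Step 2 — f₀ = ω₀/(2π) = 1676 Hz.
Step 3 — Parallel Q: Q = R/(ω₀L) = 2680/(1.053e+04·0.00155) = 164.2.
Step 4 — Bandwidth: Δω = ω₀/Q = 64.11 rad/s; BW = Δω/(2π) = 10.2 Hz.

(a) f₀ = 1676 Hz  (b) Q = 164.2  (c) BW = 10.2 Hz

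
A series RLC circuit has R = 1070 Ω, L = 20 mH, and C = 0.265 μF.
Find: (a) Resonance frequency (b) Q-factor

Step 1 — Resonance condition Im(Z)=0 gives ω₀ = 1/√(LC).
Step 2 — ω₀ = 1/√(0.02·2.65e-07) = 1.374e+04 rad/s.
Step 3 — f₀ = ω₀/(2π) = 2186 Hz.
Step 4 — Series Q: Q = ω₀L/R = 1.374e+04·0.02/1070 = 0.2567.

(a) f₀ = 2186 Hz  (b) Q = 0.2567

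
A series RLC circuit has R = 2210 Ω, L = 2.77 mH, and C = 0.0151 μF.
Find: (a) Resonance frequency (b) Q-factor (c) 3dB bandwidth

Step 1 — Resonance: ω₀ = 1/√(LC) = 1/√(0.00277·1.51e-08) = 1.546e+05 rad/s.
Step 2 — f₀ = ω₀/(2π) = 2.461e+04 Hz.
Step 3 — Series Q: Q = ω₀L/R = 1.546e+05·0.00277/2210 = 0.1938.
Step 4 — Bandwidth: Δω = ω₀/Q = 7.978e+05 rad/s; BW = Δω/(2π) = 1.27e+05 Hz.

(a) f₀ = 2.461e+04 Hz  (b) Q = 0.1938  (c) BW = 1.27e+05 Hz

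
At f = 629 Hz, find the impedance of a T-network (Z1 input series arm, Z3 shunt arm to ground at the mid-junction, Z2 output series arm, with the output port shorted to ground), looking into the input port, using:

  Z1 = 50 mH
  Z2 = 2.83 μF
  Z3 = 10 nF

Step 1 — Angular frequency: ω = 2π·f = 2π·629 = 3952 rad/s.
Step 2 — Component impedances:
  Z1: Z = jωL = j·3952·0.05 = 0 + j197.6 Ω
  Z2: Z = 1/(jωC) = -j/(ω·C) = 0 - j89.41 Ω
  Z3: Z = 1/(jωC) = -j/(ω·C) = 0 - j2.53e+04 Ω
Step 3 — With the output port shorted to ground, the output series arm Z2 runs from the junction to ground; the shunt arm Z3 also runs from the junction to ground. They appear in parallel: Z3 || Z2 = 0 - j89.09 Ω.
Step 4 — Series with input arm Z1: Z_in = Z1 + (Z3 || Z2) = 0 + j108.5 Ω = 108.5∠90.0° Ω.

Z = 0 + j108.5 Ω = 108.5∠90.0° Ω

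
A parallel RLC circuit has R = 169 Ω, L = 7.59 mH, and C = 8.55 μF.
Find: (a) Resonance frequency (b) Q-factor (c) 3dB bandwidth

Step 1 — Resonance: ω₀ = 1/√(LC) = 1/√(0.00759·8.55e-06) = 3926 rad/s.
Step 2 — f₀ = ω₀/(2π) = 624.8 Hz.
Step 3 — Parallel Q: Q = R/(ω₀L) = 169/(3926·0.00759) = 5.672.
Step 4 — Bandwidth: Δω = ω₀/Q = 692.1 rad/s; BW = Δω/(2π) = 110.1 Hz.

(a) f₀ = 624.8 Hz  (b) Q = 5.672  (c) BW = 110.1 Hz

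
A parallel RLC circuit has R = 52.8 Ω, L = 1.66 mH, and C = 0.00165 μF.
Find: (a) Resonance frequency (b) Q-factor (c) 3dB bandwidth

Step 1 — Resonance: ω₀ = 1/√(LC) = 1/√(0.00166·1.65e-09) = 6.042e+05 rad/s.
Step 2 — f₀ = ω₀/(2π) = 9.617e+04 Hz.
Step 3 — Parallel Q: Q = R/(ω₀L) = 52.8/(6.042e+05·0.00166) = 0.05264.
Step 4 — Bandwidth: Δω = ω₀/Q = 1.148e+07 rad/s; BW = Δω/(2π) = 1.827e+06 Hz.

(a) f₀ = 9.617e+04 Hz  (b) Q = 0.05264  (c) BW = 1.827e+06 Hz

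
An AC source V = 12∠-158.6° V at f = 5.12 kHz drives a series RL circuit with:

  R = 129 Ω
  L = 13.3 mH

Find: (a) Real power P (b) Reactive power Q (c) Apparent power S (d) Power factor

Step 1 — Angular frequency: ω = 2π·f = 2π·5120 = 3.217e+04 rad/s.
Step 2 — Component impedances:
  R: Z = R = 129 Ω
  L: Z = jωL = j·3.217e+04·0.0133 = 0 + j427.9 Ω
Step 3 — Series combination: Z_total = R + L = 129 + j427.9 Ω = 446.9∠73.2° Ω.
Step 4 — Source phasor: V = 12∠-158.6° V = -11.17 - j4.379 V.
Step 5 — Current: I = V / Z = -0.0166 + j0.02111 A = 0.02685∠128.2° A.
Step 6 — Complex power: S = V·I* = 0.09302 + j0.3085 VA.
Step 7 — Real power: P = Re(S) = 0.09302 W.
Step 8 — Reactive power: Q = Im(S) = 0.3085 VAR.
Step 9 — Apparent power: |S| = 0.3222 VA.
Step 10 — Power factor: PF = P/|S| = 0.2887 (lagging).

(a) P = 0.09302 W  (b) Q = 0.3085 VAR  (c) S = 0.3222 VA  (d) PF = 0.2887 (lagging)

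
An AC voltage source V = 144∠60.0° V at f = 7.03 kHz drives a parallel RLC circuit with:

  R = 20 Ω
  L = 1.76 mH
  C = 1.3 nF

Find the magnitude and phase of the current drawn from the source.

Step 1 — Angular frequency: ω = 2π·f = 2π·7030 = 4.417e+04 rad/s.
Step 2 — Component impedances:
  R: Z = R = 20 Ω
  L: Z = jωL = j·4.417e+04·0.00176 = 0 + j77.74 Ω
  C: Z = 1/(jωC) = -j/(ω·C) = 0 - j1.741e+04 Ω
Step 3 — Parallel combination: 1/Z_total = 1/R + 1/L + 1/C; Z_total = 18.77 + j4.807 Ω = 19.37∠14.4° Ω.
Step 4 — Source phasor: V = 144∠60.0° V = 72 + j124.7 V.
Step 5 — Ohm's law: I = V / Z_total = (72 + j124.7) / (18.77 + j4.807) = 5.197 + j5.313 A.
Step 6 — Convert to polar: |I| = 7.432 A, ∠I = 45.6°.

I = 7.432∠45.6° A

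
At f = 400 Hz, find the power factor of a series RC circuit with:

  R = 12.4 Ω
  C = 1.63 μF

Step 1 — Angular frequency: ω = 2π·f = 2π·400 = 2513 rad/s.
Step 2 — Component impedances:
  R: Z = R = 12.4 Ω
  C: Z = 1/(jωC) = -j/(ω·C) = 0 - j244.1 Ω
Step 3 — Series combination: Z_total = R + C = 12.4 - j244.1 Ω = 244.4∠-87.1° Ω.
Step 4 — Power factor: PF = cos(φ) = Re(Z)/|Z| = 12.4/244.42 = 0.05073.
Step 5 — Type: Im(Z) = -244.1 ⇒ leading (phase φ = -87.1°).

PF = 0.05073 (leading, φ = -87.1°)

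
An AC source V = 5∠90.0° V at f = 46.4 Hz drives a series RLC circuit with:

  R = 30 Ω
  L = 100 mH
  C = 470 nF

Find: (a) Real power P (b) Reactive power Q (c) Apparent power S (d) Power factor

Step 1 — Angular frequency: ω = 2π·f = 2π·46.4 = 291.5 rad/s.
Step 2 — Component impedances:
  R: Z = R = 30 Ω
  L: Z = jωL = j·291.5·0.1 = 0 + j29.15 Ω
  C: Z = 1/(jωC) = -j/(ω·C) = 0 - j7298 Ω
Step 3 — Series combination: Z_total = R + L + C = 30 - j7269 Ω = 7269∠-89.8° Ω.
Step 4 — Source phasor: V = 5∠90.0° V = 0 + j5 V.
Step 5 — Current: I = V / Z = -0.0006879 + j2.839e-06 A = 0.0006879∠179.8° A.
Step 6 — Complex power: S = V·I* = 1.419e-05 - j0.003439 VA.
Step 7 — Real power: P = Re(S) = 1.419e-05 W.
Step 8 — Reactive power: Q = Im(S) = -0.003439 VAR.
Step 9 — Apparent power: |S| = 0.003439 VA.
Step 10 — Power factor: PF = P/|S| = 0.004127 (leading).

(a) P = 1.419e-05 W  (b) Q = -0.003439 VAR  (c) S = 0.003439 VA  (d) PF = 0.004127 (leading)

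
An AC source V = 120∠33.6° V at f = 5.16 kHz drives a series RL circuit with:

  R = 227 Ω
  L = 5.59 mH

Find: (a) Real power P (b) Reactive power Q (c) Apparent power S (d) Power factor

Step 1 — Angular frequency: ω = 2π·f = 2π·5160 = 3.242e+04 rad/s.
Step 2 — Component impedances:
  R: Z = R = 227 Ω
  L: Z = jωL = j·3.242e+04·0.00559 = 0 + j181.2 Ω
Step 3 — Series combination: Z_total = R + L = 227 + j181.2 Ω = 290.5∠38.6° Ω.
Step 4 — Source phasor: V = 120∠33.6° V = 99.95 + j66.41 V.
Step 5 — Current: I = V / Z = 0.4115 - j0.03603 A = 0.4131∠-5.0° A.
Step 6 — Complex power: S = V·I* = 38.74 + j30.93 VA.
Step 7 — Real power: P = Re(S) = 38.74 W.
Step 8 — Reactive power: Q = Im(S) = 30.93 VAR.
Step 9 — Apparent power: |S| = 49.57 VA.
Step 10 — Power factor: PF = P/|S| = 0.7815 (lagging).

(a) P = 38.74 W  (b) Q = 30.93 VAR  (c) S = 49.57 VA  (d) PF = 0.7815 (lagging)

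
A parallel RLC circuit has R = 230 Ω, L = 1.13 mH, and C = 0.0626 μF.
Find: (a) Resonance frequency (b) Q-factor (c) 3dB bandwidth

Step 1 — Resonance: ω₀ = 1/√(LC) = 1/√(0.00113·6.26e-08) = 1.189e+05 rad/s.
Step 2 — f₀ = ω₀/(2π) = 1.892e+04 Hz.
Step 3 — Parallel Q: Q = R/(ω₀L) = 230/(1.189e+05·0.00113) = 1.712.
Step 4 — Bandwidth: Δω = ω₀/Q = 6.945e+04 rad/s; BW = Δω/(2π) = 1.105e+04 Hz.

(a) f₀ = 1.892e+04 Hz  (b) Q = 1.712  (c) BW = 1.105e+04 Hz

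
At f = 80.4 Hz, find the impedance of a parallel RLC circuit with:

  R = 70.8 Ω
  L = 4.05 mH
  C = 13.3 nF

Step 1 — Angular frequency: ω = 2π·f = 2π·80.4 = 505.2 rad/s.
Step 2 — Component impedances:
  R: Z = R = 70.8 Ω
  L: Z = jωL = j·505.2·0.00405 = 0 + j2.046 Ω
  C: Z = 1/(jωC) = -j/(ω·C) = 0 - j1.488e+05 Ω
Step 3 — Parallel combination: 1/Z_total = 1/R + 1/L + 1/C; Z_total = 0.05907 + j2.044 Ω = 2.045∠88.3° Ω.

Z = 0.05907 + j2.044 Ω = 2.045∠88.3° Ω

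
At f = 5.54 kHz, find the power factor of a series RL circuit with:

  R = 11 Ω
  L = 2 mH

Step 1 — Angular frequency: ω = 2π·f = 2π·5540 = 3.481e+04 rad/s.
Step 2 — Component impedances:
  R: Z = R = 11 Ω
  L: Z = jωL = j·3.481e+04·0.002 = 0 + j69.62 Ω
Step 3 — Series combination: Z_total = R + L = 11 + j69.62 Ω = 70.48∠81.0° Ω.
Step 4 — Power factor: PF = cos(φ) = Re(Z)/|Z| = 11/70.48 = 0.1561.
Step 5 — Type: Im(Z) = 69.62 ⇒ lagging (phase φ = 81.0°).

PF = 0.1561 (lagging, φ = 81.0°)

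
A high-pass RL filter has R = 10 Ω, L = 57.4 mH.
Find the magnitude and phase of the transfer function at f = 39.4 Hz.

Step 1 — Angular frequency: ω = 2π·39.4 = 247.6 rad/s.
Step 2 — Transfer function: H(jω) = jωL/(R + jωL).
Step 3 — Numerator jωL = j·14.21; denominator R + jωL = 10 + j14.21.
Step 4 — H = 0.6688 + j0.4707.
Step 5 — Magnitude: |H| = 0.8178 (-1.7 dB); phase: φ = 35.1°.

|H| = 0.8178 (-1.7 dB), φ = 35.1°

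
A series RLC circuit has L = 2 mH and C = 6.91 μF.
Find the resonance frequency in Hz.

Step 1 — Resonance condition Im(Z)=0 gives ω₀ = 1/√(LC).
Step 2 — ω₀ = 1/√(0.002·6.91e-06) = 8506 rad/s.
Step 3 — f₀ = ω₀/(2π) = 1354 Hz.

f₀ = 1354 Hz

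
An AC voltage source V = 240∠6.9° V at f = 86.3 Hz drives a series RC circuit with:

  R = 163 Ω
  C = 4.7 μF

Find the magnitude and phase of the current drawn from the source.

Step 1 — Angular frequency: ω = 2π·f = 2π·86.3 = 542.2 rad/s.
Step 2 — Component impedances:
  R: Z = R = 163 Ω
  C: Z = 1/(jωC) = -j/(ω·C) = 0 - j392.4 Ω
Step 3 — Series combination: Z_total = R + C = 163 - j392.4 Ω = 424.9∠-67.4° Ω.
Step 4 — Source phasor: V = 240∠6.9° V = 238.3 + j28.83 V.
Step 5 — Ohm's law: I = V / Z_total = (238.3 + j28.83) / (163 - j392.4) = 0.1525 + j0.5439 A.
Step 6 — Convert to polar: |I| = 0.5648 A, ∠I = 74.3°.

I = 0.5648∠74.3° A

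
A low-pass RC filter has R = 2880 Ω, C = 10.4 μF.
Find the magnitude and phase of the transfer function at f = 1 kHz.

Step 1 — Angular frequency: ω = 2π·1000 = 6283 rad/s.
Step 2 — Transfer function: H(jω) = 1/(1 + jωRC).
Step 3 — Denominator: 1 + jωRC = 1 + j·6283·2880·1.04e-05 = 1 + j188.2.
Step 4 — H = 2.823e-05 - j0.005314.
Step 5 — Magnitude: |H| = 0.005314 (-45.5 dB); phase: φ = -89.7°.

|H| = 0.005314 (-45.5 dB), φ = -89.7°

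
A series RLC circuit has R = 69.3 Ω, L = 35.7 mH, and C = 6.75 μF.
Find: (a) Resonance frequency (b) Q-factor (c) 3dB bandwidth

Step 1 — Resonance: ω₀ = 1/√(LC) = 1/√(0.0357·6.75e-06) = 2037 rad/s.
Step 2 — f₀ = ω₀/(2π) = 324.2 Hz.
Step 3 — Series Q: Q = ω₀L/R = 2037·0.0357/69.3 = 1.049.
Step 4 — Bandwidth: Δω = ω₀/Q = 1941 rad/s; BW = Δω/(2π) = 308.9 Hz.

(a) f₀ = 324.2 Hz  (b) Q = 1.049  (c) BW = 308.9 Hz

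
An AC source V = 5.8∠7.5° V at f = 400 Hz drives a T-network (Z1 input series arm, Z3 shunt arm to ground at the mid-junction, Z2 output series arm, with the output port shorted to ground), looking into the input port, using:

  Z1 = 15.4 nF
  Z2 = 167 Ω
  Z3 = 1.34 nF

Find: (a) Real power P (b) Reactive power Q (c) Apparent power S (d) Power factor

Step 1 — Angular frequency: ω = 2π·f = 2π·400 = 2513 rad/s.
Step 2 — Component impedances:
  Z1: Z = 1/(jωC) = -j/(ω·C) = 0 - j2.584e+04 Ω
  Z2: Z = R = 167 Ω
  Z3: Z = 1/(jωC) = -j/(ω·C) = 0 - j2.969e+05 Ω
Step 3 — With the output port shorted to ground, the output series arm Z2 runs from the junction to ground; the shunt arm Z3 also runs from the junction to ground. They appear in parallel: Z3 || Z2 = 167 - j0.09392 Ω.
Step 4 — Series with input arm Z1: Z_in = Z1 + (Z3 || Z2) = 167 - j2.584e+04 Ω = 2.584e+04∠-89.6° Ω.
Step 5 — Source phasor: V = 5.8∠7.5° V = 5.75 + j0.7571 V.
Step 6 — Current: I = V / Z = -2.786e-05 + j0.0002227 A = 0.0002245∠97.1° A.
Step 7 — Complex power: S = V·I* = 8.415e-06 - j0.001302 VA.
Step 8 — Real power: P = Re(S) = 8.415e-06 W.
Step 9 — Reactive power: Q = Im(S) = -0.001302 VAR.
Step 10 — Apparent power: |S| = 0.001302 VA.
Step 11 — Power factor: PF = P/|S| = 0.006463 (leading).

(a) P = 8.415e-06 W  (b) Q = -0.001302 VAR  (c) S = 0.001302 VA  (d) PF = 0.006463 (leading)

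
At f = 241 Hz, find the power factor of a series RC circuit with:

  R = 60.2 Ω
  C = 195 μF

Step 1 — Angular frequency: ω = 2π·f = 2π·241 = 1514 rad/s.
Step 2 — Component impedances:
  R: Z = R = 60.2 Ω
  C: Z = 1/(jωC) = -j/(ω·C) = 0 - j3.387 Ω
Step 3 — Series combination: Z_total = R + C = 60.2 - j3.387 Ω = 60.3∠-3.2° Ω.
Step 4 — Power factor: PF = cos(φ) = Re(Z)/|Z| = 60.2/60.295 = 0.9984.
Step 5 — Type: Im(Z) = -3.387 ⇒ leading (phase φ = -3.2°).

PF = 0.9984 (leading, φ = -3.2°)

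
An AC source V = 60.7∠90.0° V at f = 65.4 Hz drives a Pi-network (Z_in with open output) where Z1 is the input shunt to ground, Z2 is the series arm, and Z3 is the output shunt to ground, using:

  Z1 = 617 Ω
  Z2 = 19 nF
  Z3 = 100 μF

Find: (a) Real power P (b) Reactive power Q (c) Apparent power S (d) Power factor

Step 1 — Angular frequency: ω = 2π·f = 2π·65.4 = 410.9 rad/s.
Step 2 — Component impedances:
  Z1: Z = R = 617 Ω
  Z2: Z = 1/(jωC) = -j/(ω·C) = 0 - j1.281e+05 Ω
  Z3: Z = 1/(jωC) = -j/(ω·C) = 0 - j24.34 Ω
Step 3 — With open output, the series arm Z2 and the output shunt Z3 appear in series to ground: Z2 + Z3 = 0 - j1.281e+05 Ω.
Step 4 — Parallel with input shunt Z1: Z_in = Z1 || (Z2 + Z3) = 617 - j2.972 Ω = 617∠-0.3° Ω.
Step 5 — Source phasor: V = 60.7∠90.0° V = 0 + j60.7 V.
Step 6 — Current: I = V / Z = -0.0004738 + j0.09838 A = 0.09838∠90.3° A.
Step 7 — Complex power: S = V·I* = 5.972 - j0.02876 VA.
Step 8 — Real power: P = Re(S) = 5.972 W.
Step 9 — Reactive power: Q = Im(S) = -0.02876 VAR.
Step 10 — Apparent power: |S| = 5.972 VA.
Step 11 — Power factor: PF = P/|S| = 1 (leading).

(a) P = 5.972 W  (b) Q = -0.02876 VAR  (c) S = 5.972 VA  (d) PF = 1 (leading)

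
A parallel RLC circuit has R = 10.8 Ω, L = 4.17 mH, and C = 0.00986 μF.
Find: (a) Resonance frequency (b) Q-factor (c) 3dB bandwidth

Step 1 — Resonance: ω₀ = 1/√(LC) = 1/√(0.00417·9.86e-09) = 1.56e+05 rad/s.
Step 2 — f₀ = ω₀/(2π) = 2.482e+04 Hz.
Step 3 — Parallel Q: Q = R/(ω₀L) = 10.8/(1.56e+05·0.00417) = 0.01661.
Step 4 — Bandwidth: Δω = ω₀/Q = 9.391e+06 rad/s; BW = Δω/(2π) = 1.495e+06 Hz.

(a) f₀ = 2.482e+04 Hz  (b) Q = 0.01661  (c) BW = 1.495e+06 Hz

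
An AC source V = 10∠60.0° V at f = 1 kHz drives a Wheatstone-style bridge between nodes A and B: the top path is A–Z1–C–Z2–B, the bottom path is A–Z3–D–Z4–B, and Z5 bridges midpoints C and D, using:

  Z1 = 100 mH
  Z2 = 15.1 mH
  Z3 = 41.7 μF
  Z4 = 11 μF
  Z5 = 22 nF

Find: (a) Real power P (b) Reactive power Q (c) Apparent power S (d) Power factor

Step 1 — Angular frequency: ω = 2π·f = 2π·1000 = 6283 rad/s.
Step 2 — Component impedances:
  Z1: Z = jωL = j·6283·0.1 = 0 + j628.3 Ω
  Z2: Z = jωL = j·6283·0.0151 = 0 + j94.88 Ω
  Z3: Z = 1/(jωC) = -j/(ω·C) = 0 - j3.817 Ω
  Z4: Z = 1/(jωC) = -j/(ω·C) = 0 - j14.47 Ω
  Z5: Z = 1/(jωC) = -j/(ω·C) = 0 - j7234 Ω
Step 3 — Bridge requires nodal analysis (the Z5 bridge couples midpoints C and D, so the two paths cannot be reduced to a simple series/parallel combination). Setting node B to ground and injecting 1 A at node A, the 3-node admittance system at A, C, D solves to V_A = Z_AB = 0 - j18.74 Ω = 18.74∠-90.0° Ω.
Step 4 — Source phasor: V = 10∠60.0° V = 5 + j8.66 V.
Step 5 — Current: I = V / Z = -0.4622 + j0.2668 A = 0.5337∠150.0° A.
Step 6 — Complex power: S = V·I* = 0 - j5.337 VA.
Step 7 — Real power: P = Re(S) = 0 W.
Step 8 — Reactive power: Q = Im(S) = -5.337 VAR.
Step 9 — Apparent power: |S| = 5.337 VA.
Step 10 — Power factor: PF = P/|S| = 0 (leading).

(a) P = 0 W  (b) Q = -5.337 VAR  (c) S = 5.337 VA  (d) PF = 0 (leading)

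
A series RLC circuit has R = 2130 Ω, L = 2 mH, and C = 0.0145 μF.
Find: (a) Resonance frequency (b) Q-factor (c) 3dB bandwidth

Step 1 — Resonance condition Im(Z)=0 gives ω₀ = 1/√(LC).
Step 2 — ω₀ = 1/√(0.002·1.45e-08) = 1.857e+05 rad/s.
Step 3 — f₀ = ω₀/(2π) = 2.955e+04 Hz.
Step 4 — Series Q: Q = ω₀L/R = 1.857e+05·0.002/2130 = 0.1744.
Step 5 — 3dB bandwidth: Δω = ω₀/Q = 1.065e+06 rad/s; BW = Δω/(2π) = 1.695e+05 Hz.

(a) f₀ = 2.955e+04 Hz  (b) Q = 0.1744  (c) BW = 1.695e+05 Hz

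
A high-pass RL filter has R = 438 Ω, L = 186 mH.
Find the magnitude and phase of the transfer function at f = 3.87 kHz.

Step 1 — Angular frequency: ω = 2π·3870 = 2.432e+04 rad/s.
Step 2 — Transfer function: H(jω) = jωL/(R + jωL).
Step 3 — Numerator jωL = j·4523; denominator R + jωL = 438 + j4523.
Step 4 — H = 0.9907 + j0.09594.
Step 5 — Magnitude: |H| = 0.9953 (-0.0 dB); phase: φ = 5.5°.

|H| = 0.9953 (-0.0 dB), φ = 5.5°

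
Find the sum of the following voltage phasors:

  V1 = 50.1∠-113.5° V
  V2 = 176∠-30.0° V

Step 1 — Convert each phasor to rectangular form:
  V1 = 50.1·(cos(-113.5°) + j·sin(-113.5°)) = -19.98 - j45.94 V
  V2 = 176·(cos(-30.0°) + j·sin(-30.0°)) = 152.4 - j88 V
Step 2 — Sum components: V_total = 132.4 - j133.9 V.
Step 3 — Convert to polar: |V_total| = 188.4 V, ∠V_total = -45.3°.

V_total = 188.4∠-45.3° V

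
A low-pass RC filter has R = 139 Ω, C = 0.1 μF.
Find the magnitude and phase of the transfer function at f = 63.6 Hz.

Step 1 — Angular frequency: ω = 2π·63.6 = 399.6 rad/s.
Step 2 — Transfer function: H(jω) = 1/(1 + jωRC).
Step 3 — Denominator: 1 + jωRC = 1 + j·399.6·139·1e-07 = 1 + j0.005555.
Step 4 — H = 1 - j0.005554.
Step 5 — Magnitude: |H| = 1 (-0.0 dB); phase: φ = -0.3°.

|H| = 1 (-0.0 dB), φ = -0.3°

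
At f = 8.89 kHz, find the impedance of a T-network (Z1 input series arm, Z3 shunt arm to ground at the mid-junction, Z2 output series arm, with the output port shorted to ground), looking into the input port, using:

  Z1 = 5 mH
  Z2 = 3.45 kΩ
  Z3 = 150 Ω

Step 1 — Angular frequency: ω = 2π·f = 2π·8890 = 5.586e+04 rad/s.
Step 2 — Component impedances:
  Z1: Z = jωL = j·5.586e+04·0.005 = 0 + j279.3 Ω
  Z2: Z = R = 3450 Ω
  Z3: Z = R = 150 Ω
Step 3 — With the output port shorted to ground, the output series arm Z2 runs from the junction to ground; the shunt arm Z3 also runs from the junction to ground. They appear in parallel: Z3 || Z2 = 143.8 Ω.
Step 4 — Series with input arm Z1: Z_in = Z1 + (Z3 || Z2) = 143.8 + j279.3 Ω = 314.1∠62.8° Ω.

Z = 143.8 + j279.3 Ω = 314.1∠62.8° Ω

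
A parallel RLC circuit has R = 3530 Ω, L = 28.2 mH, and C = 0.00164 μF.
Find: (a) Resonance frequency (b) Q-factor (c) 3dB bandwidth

Step 1 — Resonance: ω₀ = 1/√(LC) = 1/√(0.0282·1.64e-09) = 1.47e+05 rad/s.
Step 2 — f₀ = ω₀/(2π) = 2.34e+04 Hz.
Step 3 — Parallel Q: Q = R/(ω₀L) = 3530/(1.47e+05·0.0282) = 0.8513.
Step 4 — Bandwidth: Δω = ω₀/Q = 1.727e+05 rad/s; BW = Δω/(2π) = 2.749e+04 Hz.

(a) f₀ = 2.34e+04 Hz  (b) Q = 0.8513  (c) BW = 2.749e+04 Hz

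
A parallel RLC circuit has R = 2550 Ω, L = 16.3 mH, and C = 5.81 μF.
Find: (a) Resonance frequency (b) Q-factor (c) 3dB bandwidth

Step 1 — Resonance: ω₀ = 1/√(LC) = 1/√(0.0163·5.81e-06) = 3250 rad/s.
Step 2 — f₀ = ω₀/(2π) = 517.2 Hz.
Step 3 — Parallel Q: Q = R/(ω₀L) = 2550/(3250·0.0163) = 48.14.
Step 4 — Bandwidth: Δω = ω₀/Q = 67.5 rad/s; BW = Δω/(2π) = 10.74 Hz.

(a) f₀ = 517.2 Hz  (b) Q = 48.14  (c) BW = 10.74 Hz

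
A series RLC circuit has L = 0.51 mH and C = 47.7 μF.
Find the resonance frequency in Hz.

Step 1 — Resonance condition Im(Z)=0 gives ω₀ = 1/√(LC).
Step 2 — ω₀ = 1/√(0.00051·4.77e-05) = 6411 rad/s.
Step 3 — f₀ = ω₀/(2π) = 1020 Hz.

f₀ = 1020 Hz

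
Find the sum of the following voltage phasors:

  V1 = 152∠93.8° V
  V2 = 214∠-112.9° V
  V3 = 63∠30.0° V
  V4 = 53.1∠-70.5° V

Step 1 — Convert each phasor to rectangular form:
  V1 = 152·(cos(93.8°) + j·sin(93.8°)) = -10.07 + j151.7 V
  V2 = 214·(cos(-112.9°) + j·sin(-112.9°)) = -83.27 - j197.1 V
  V3 = 63·(cos(30.0°) + j·sin(30.0°)) = 54.56 + j31.5 V
  V4 = 53.1·(cos(-70.5°) + j·sin(-70.5°)) = 17.73 - j50.05 V
Step 2 — Sum components: V_total = -21.06 - j64.02 V.
Step 3 — Convert to polar: |V_total| = 67.4 V, ∠V_total = -108.2°.

V_total = 67.4∠-108.2° V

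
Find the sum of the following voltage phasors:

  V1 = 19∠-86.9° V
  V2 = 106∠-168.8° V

Step 1 — Convert each phasor to rectangular form:
  V1 = 19·(cos(-86.9°) + j·sin(-86.9°)) = 1.027 - j18.97 V
  V2 = 106·(cos(-168.8°) + j·sin(-168.8°)) = -104 - j20.59 V
Step 2 — Sum components: V_total = -103 - j39.56 V.
Step 3 — Convert to polar: |V_total| = 110.3 V, ∠V_total = -159.0°.

V_total = 110.3∠-159.0° V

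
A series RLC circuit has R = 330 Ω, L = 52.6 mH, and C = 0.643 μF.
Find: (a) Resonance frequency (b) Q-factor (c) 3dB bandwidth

Step 1 — Resonance condition Im(Z)=0 gives ω₀ = 1/√(LC).
Step 2 — ω₀ = 1/√(0.0526·6.43e-07) = 5438 rad/s.
Step 3 — f₀ = ω₀/(2π) = 865.4 Hz.
Step 4 — Series Q: Q = ω₀L/R = 5438·0.0526/330 = 0.8667.
Step 5 — 3dB bandwidth: Δω = ω₀/Q = 6274 rad/s; BW = Δω/(2π) = 998.5 Hz.

(a) f₀ = 865.4 Hz  (b) Q = 0.8667  (c) BW = 998.5 Hz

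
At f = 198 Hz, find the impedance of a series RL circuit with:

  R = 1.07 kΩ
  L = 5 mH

Step 1 — Angular frequency: ω = 2π·f = 2π·198 = 1244 rad/s.
Step 2 — Component impedances:
  R: Z = R = 1070 Ω
  L: Z = jωL = j·1244·0.005 = 0 + j6.22 Ω
Step 3 — Series combination: Z_total = R + L = 1070 + j6.22 Ω = 1070∠0.3° Ω.

Z = 1070 + j6.22 Ω = 1070∠0.3° Ω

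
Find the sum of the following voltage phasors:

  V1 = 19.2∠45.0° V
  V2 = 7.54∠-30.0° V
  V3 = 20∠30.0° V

Step 1 — Convert each phasor to rectangular form:
  V1 = 19.2·(cos(45.0°) + j·sin(45.0°)) = 13.58 + j13.58 V
  V2 = 7.54·(cos(-30.0°) + j·sin(-30.0°)) = 6.53 - j3.77 V
  V3 = 20·(cos(30.0°) + j·sin(30.0°)) = 17.32 + j10 V
Step 2 — Sum components: V_total = 37.43 + j19.81 V.
Step 3 — Convert to polar: |V_total| = 42.34 V, ∠V_total = 27.9°.

V_total = 42.34∠27.9° V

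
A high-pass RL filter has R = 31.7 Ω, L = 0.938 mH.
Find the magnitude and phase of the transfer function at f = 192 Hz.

Step 1 — Angular frequency: ω = 2π·192 = 1206 rad/s.
Step 2 — Transfer function: H(jω) = jωL/(R + jωL).
Step 3 — Numerator jωL = j·1.132; denominator R + jωL = 31.7 + j1.132.
Step 4 — H = 0.001273 + j0.03565.
Step 5 — Magnitude: |H| = 0.03567 (-29.0 dB); phase: φ = 88.0°.

|H| = 0.03567 (-29.0 dB), φ = 88.0°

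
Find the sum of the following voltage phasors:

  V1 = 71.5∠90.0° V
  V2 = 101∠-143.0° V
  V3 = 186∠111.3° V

Step 1 — Convert each phasor to rectangular form:
  V1 = 71.5·(cos(90.0°) + j·sin(90.0°)) = 0 + j71.5 V
  V2 = 101·(cos(-143.0°) + j·sin(-143.0°)) = -80.66 - j60.78 V
  V3 = 186·(cos(111.3°) + j·sin(111.3°)) = -67.56 + j173.3 V
Step 2 — Sum components: V_total = -148.2 + j184 V.
Step 3 — Convert to polar: |V_total| = 236.3 V, ∠V_total = 128.9°.

V_total = 236.3∠128.9° V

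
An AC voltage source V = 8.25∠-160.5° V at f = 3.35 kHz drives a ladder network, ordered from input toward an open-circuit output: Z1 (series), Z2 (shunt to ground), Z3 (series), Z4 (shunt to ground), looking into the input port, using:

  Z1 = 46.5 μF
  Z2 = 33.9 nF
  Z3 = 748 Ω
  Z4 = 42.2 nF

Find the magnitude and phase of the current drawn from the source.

Step 1 — Angular frequency: ω = 2π·f = 2π·3350 = 2.105e+04 rad/s.
Step 2 — Component impedances:
  Z1: Z = 1/(jωC) = -j/(ω·C) = 0 - j1.022 Ω
  Z2: Z = 1/(jωC) = -j/(ω·C) = 0 - j1401 Ω
  Z3: Z = R = 748 Ω
  Z4: Z = 1/(jωC) = -j/(ω·C) = 0 - j1126 Ω
Step 3 — Ladder network (open output): work backward from the far end, alternating series and parallel combinations. Z_in = 211.5 - j687.9 Ω = 719.7∠-72.9° Ω.
Step 4 — Source phasor: V = 8.25∠-160.5° V = -7.777 - j2.754 V.
Step 5 — Ohm's law: I = V / Z_total = (-7.777 - j2.754) / (211.5 - j687.9) = 0.0004822 - j0.01145 A.
Step 6 — Convert to polar: |I| = 0.01146 A, ∠I = -87.6°.

I = 0.01146∠-87.6° A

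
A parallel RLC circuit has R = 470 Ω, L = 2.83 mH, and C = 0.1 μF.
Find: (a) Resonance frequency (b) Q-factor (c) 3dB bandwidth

Step 1 — Resonance: ω₀ = 1/√(LC) = 1/√(0.00283·1e-07) = 5.944e+04 rad/s.
Step 2 — f₀ = ω₀/(2π) = 9461 Hz.
Step 3 — Parallel Q: Q = R/(ω₀L) = 470/(5.944e+04·0.00283) = 2.794.
Step 4 — Bandwidth: Δω = ω₀/Q = 2.128e+04 rad/s; BW = Δω/(2π) = 3386 Hz.

(a) f₀ = 9461 Hz  (b) Q = 2.794  (c) BW = 3386 Hz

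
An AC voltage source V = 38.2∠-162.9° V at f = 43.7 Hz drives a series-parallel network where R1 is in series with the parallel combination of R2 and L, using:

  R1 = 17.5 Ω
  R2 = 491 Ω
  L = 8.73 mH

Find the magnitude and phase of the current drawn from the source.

Step 1 — Angular frequency: ω = 2π·f = 2π·43.7 = 274.6 rad/s.
Step 2 — Component impedances:
  R1: Z = R = 17.5 Ω
  R2: Z = R = 491 Ω
  L: Z = jωL = j·274.6·0.00873 = 0 + j2.397 Ω
Step 3 — Parallel branch: R2 || L = 1/(1/R2 + 1/L) = 0.0117 + j2.397 Ω.
Step 4 — Series with R1: Z_total = R1 + (R2 || L) = 17.51 + j2.397 Ω = 17.67∠7.8° Ω.
Step 5 — Source phasor: V = 38.2∠-162.9° V = -36.51 - j11.23 V.
Step 6 — Ohm's law: I = V / Z_total = (-36.51 - j11.23) / (17.51 + j2.397) = -2.133 - j0.3495 A.
Step 7 — Convert to polar: |I| = 2.161 A, ∠I = -170.7°.

I = 2.161∠-170.7° A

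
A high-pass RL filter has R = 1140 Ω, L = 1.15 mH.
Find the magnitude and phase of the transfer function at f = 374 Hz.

Step 1 — Angular frequency: ω = 2π·374 = 2350 rad/s.
Step 2 — Transfer function: H(jω) = jωL/(R + jωL).
Step 3 — Numerator jωL = j·2.702; denominator R + jωL = 1140 + j2.702.
Step 4 — H = 5.619e-06 + j0.002371.
Step 5 — Magnitude: |H| = 0.002371 (-52.5 dB); phase: φ = 89.9°.

|H| = 0.002371 (-52.5 dB), φ = 89.9°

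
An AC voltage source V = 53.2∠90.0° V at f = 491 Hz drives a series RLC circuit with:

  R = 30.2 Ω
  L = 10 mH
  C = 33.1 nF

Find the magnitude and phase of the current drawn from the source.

Step 1 — Angular frequency: ω = 2π·f = 2π·491 = 3085 rad/s.
Step 2 — Component impedances:
  R: Z = R = 30.2 Ω
  L: Z = jωL = j·3085·0.01 = 0 + j30.85 Ω
  C: Z = 1/(jωC) = -j/(ω·C) = 0 - j9793 Ω
Step 3 — Series combination: Z_total = R + L + C = 30.2 - j9762 Ω = 9762∠-89.8° Ω.
Step 4 — Source phasor: V = 53.2∠90.0° V = 0 + j53.2 V.
Step 5 — Ohm's law: I = V / Z_total = (0 + j53.2) / (30.2 - j9762) = -0.00545 + j1.686e-05 A.
Step 6 — Convert to polar: |I| = 0.00545 A, ∠I = 179.8°.

I = 0.00545∠179.8° A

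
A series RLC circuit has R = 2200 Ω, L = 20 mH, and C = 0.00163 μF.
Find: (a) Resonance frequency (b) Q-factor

Step 1 — Resonance condition Im(Z)=0 gives ω₀ = 1/√(LC).
Step 2 — ω₀ = 1/√(0.02·1.63e-09) = 1.751e+05 rad/s.
Step 3 — f₀ = ω₀/(2π) = 2.787e+04 Hz.
Step 4 — Series Q: Q = ω₀L/R = 1.751e+05·0.02/2200 = 1.592.

(a) f₀ = 2.787e+04 Hz  (b) Q = 1.592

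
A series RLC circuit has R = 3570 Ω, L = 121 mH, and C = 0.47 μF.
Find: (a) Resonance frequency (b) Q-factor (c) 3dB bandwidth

Step 1 — Resonance: ω₀ = 1/√(LC) = 1/√(0.121·4.7e-07) = 4193 rad/s.
Step 2 — f₀ = ω₀/(2π) = 667.4 Hz.
Step 3 — Series Q: Q = ω₀L/R = 4193·0.121/3570 = 0.1421.
Step 4 — Bandwidth: Δω = ω₀/Q = 2.95e+04 rad/s; BW = Δω/(2π) = 4696 Hz.

(a) f₀ = 667.4 Hz  (b) Q = 0.1421  (c) BW = 4696 Hz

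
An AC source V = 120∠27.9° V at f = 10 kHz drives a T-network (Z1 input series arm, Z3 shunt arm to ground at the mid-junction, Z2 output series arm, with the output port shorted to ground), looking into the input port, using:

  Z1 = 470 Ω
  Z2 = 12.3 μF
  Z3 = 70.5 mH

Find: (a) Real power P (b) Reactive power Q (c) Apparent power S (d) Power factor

Step 1 — Angular frequency: ω = 2π·f = 2π·1e+04 = 6.283e+04 rad/s.
Step 2 — Component impedances:
  Z1: Z = R = 470 Ω
  Z2: Z = 1/(jωC) = -j/(ω·C) = 0 - j1.294 Ω
  Z3: Z = jωL = j·6.283e+04·0.0705 = 0 + j4430 Ω
Step 3 — With the output port shorted to ground, the output series arm Z2 runs from the junction to ground; the shunt arm Z3 also runs from the junction to ground. They appear in parallel: Z3 || Z2 = 0 - j1.294 Ω.
Step 4 — Series with input arm Z1: Z_in = Z1 + (Z3 || Z2) = 470 - j1.294 Ω = 470∠-0.2° Ω.
Step 5 — Source phasor: V = 120∠27.9° V = 106.1 + j56.15 V.
Step 6 — Current: I = V / Z = 0.2253 + j0.1201 A = 0.2553∠28.1° A.
Step 7 — Complex power: S = V·I* = 30.64 - j0.08437 VA.
Step 8 — Real power: P = Re(S) = 30.64 W.
Step 9 — Reactive power: Q = Im(S) = -0.08437 VAR.
Step 10 — Apparent power: |S| = 30.64 VA.
Step 11 — Power factor: PF = P/|S| = 1 (leading).

(a) P = 30.64 W  (b) Q = -0.08437 VAR  (c) S = 30.64 VA  (d) PF = 1 (leading)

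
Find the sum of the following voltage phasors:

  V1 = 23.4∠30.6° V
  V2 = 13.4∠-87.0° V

Step 1 — Convert each phasor to rectangular form:
  V1 = 23.4·(cos(30.6°) + j·sin(30.6°)) = 20.14 + j11.91 V
  V2 = 13.4·(cos(-87.0°) + j·sin(-87.0°)) = 0.7013 - j13.38 V
Step 2 — Sum components: V_total = 20.84 - j1.47 V.
Step 3 — Convert to polar: |V_total| = 20.89 V, ∠V_total = -4.0°.

V_total = 20.89∠-4.0° V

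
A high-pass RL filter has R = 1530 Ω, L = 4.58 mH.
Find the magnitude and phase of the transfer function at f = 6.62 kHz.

Step 1 — Angular frequency: ω = 2π·6620 = 4.159e+04 rad/s.
Step 2 — Transfer function: H(jω) = jωL/(R + jωL).
Step 3 — Numerator jωL = j·190.5; denominator R + jωL = 1530 + j190.5.
Step 4 — H = 0.01527 + j0.1226.
Step 5 — Magnitude: |H| = 0.1236 (-18.2 dB); phase: φ = 82.9°.

|H| = 0.1236 (-18.2 dB), φ = 82.9°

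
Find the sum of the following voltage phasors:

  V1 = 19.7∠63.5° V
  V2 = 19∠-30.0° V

Step 1 — Convert each phasor to rectangular form:
  V1 = 19.7·(cos(63.5°) + j·sin(63.5°)) = 8.79 + j17.63 V
  V2 = 19·(cos(-30.0°) + j·sin(-30.0°)) = 16.45 - j9.5 V
Step 2 — Sum components: V_total = 25.24 + j8.13 V.
Step 3 — Convert to polar: |V_total| = 26.52 V, ∠V_total = 17.9°.

V_total = 26.52∠17.9° V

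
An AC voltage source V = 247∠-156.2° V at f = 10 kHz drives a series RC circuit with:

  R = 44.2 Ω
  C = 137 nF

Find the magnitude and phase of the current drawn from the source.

Step 1 — Angular frequency: ω = 2π·f = 2π·1e+04 = 6.283e+04 rad/s.
Step 2 — Component impedances:
  R: Z = R = 44.2 Ω
  C: Z = 1/(jωC) = -j/(ω·C) = 0 - j116.2 Ω
Step 3 — Series combination: Z_total = R + C = 44.2 - j116.2 Ω = 124.3∠-69.2° Ω.
Step 4 — Source phasor: V = 247∠-156.2° V = -226 - j99.68 V.
Step 5 — Ohm's law: I = V / Z_total = (-226 - j99.68) / (44.2 - j116.2) = 0.1029 - j1.985 A.
Step 6 — Convert to polar: |I| = 1.987 A, ∠I = -87.0°.

I = 1.987∠-87.0° A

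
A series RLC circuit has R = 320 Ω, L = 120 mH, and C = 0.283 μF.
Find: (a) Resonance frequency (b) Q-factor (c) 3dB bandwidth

Step 1 — Resonance condition Im(Z)=0 gives ω₀ = 1/√(LC).
Step 2 — ω₀ = 1/√(0.12·2.83e-07) = 5426 rad/s.
Step 3 — f₀ = ω₀/(2π) = 863.6 Hz.
Step 4 — Series Q: Q = ω₀L/R = 5426·0.12/320 = 2.035.
Step 5 — 3dB bandwidth: Δω = ω₀/Q = 2667 rad/s; BW = Δω/(2π) = 424.4 Hz.

(a) f₀ = 863.6 Hz  (b) Q = 2.035  (c) BW = 424.4 Hz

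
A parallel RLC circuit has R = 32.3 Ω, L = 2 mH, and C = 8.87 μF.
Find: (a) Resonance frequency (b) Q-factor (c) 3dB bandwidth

Step 1 — Resonance: ω₀ = 1/√(LC) = 1/√(0.002·8.87e-06) = 7508 rad/s.
Step 2 — f₀ = ω₀/(2π) = 1195 Hz.
Step 3 — Parallel Q: Q = R/(ω₀L) = 32.3/(7508·0.002) = 2.151.
Step 4 — Bandwidth: Δω = ω₀/Q = 3490 rad/s; BW = Δω/(2π) = 555.5 Hz.

(a) f₀ = 1195 Hz  (b) Q = 2.151  (c) BW = 555.5 Hz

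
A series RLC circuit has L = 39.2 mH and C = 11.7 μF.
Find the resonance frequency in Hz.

Step 1 — Resonance condition Im(Z)=0 gives ω₀ = 1/√(LC).
Step 2 — ω₀ = 1/√(0.0392·1.17e-05) = 1477 rad/s.
Step 3 — f₀ = ω₀/(2π) = 235 Hz.

f₀ = 235 Hz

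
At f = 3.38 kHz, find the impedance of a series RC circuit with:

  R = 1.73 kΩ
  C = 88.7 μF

Step 1 — Angular frequency: ω = 2π·f = 2π·3380 = 2.124e+04 rad/s.
Step 2 — Component impedances:
  R: Z = R = 1730 Ω
  C: Z = 1/(jωC) = -j/(ω·C) = 0 - j0.5309 Ω
Step 3 — Series combination: Z_total = R + C = 1730 - j0.5309 Ω = 1730∠-0.0° Ω.

Z = 1730 - j0.5309 Ω = 1730∠-0.0° Ω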